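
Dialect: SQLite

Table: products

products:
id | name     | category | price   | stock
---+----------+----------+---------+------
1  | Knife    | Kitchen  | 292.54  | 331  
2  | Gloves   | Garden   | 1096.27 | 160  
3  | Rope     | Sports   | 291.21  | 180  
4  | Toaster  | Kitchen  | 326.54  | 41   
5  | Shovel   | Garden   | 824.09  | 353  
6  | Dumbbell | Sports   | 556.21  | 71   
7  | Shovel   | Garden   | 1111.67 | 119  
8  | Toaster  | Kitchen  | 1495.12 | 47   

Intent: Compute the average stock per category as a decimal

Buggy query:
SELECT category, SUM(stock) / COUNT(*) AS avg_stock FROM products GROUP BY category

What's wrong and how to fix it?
Bug: SUM(stock) and COUNT(*) are both integers; the division truncates the fractional part

Fix: Multiply by 1.0 (or CAST to REAL) to force floating-point division

Corrected query:
SELECT category, SUM(stock) * 1.0 / COUNT(*) AS avg_stock FROM products GROUP BY category

Result:
category | avg_stock 
---------+-----------
Garden   | 210.666667
Kitchen  | 139.666667
Sports   | 125.5     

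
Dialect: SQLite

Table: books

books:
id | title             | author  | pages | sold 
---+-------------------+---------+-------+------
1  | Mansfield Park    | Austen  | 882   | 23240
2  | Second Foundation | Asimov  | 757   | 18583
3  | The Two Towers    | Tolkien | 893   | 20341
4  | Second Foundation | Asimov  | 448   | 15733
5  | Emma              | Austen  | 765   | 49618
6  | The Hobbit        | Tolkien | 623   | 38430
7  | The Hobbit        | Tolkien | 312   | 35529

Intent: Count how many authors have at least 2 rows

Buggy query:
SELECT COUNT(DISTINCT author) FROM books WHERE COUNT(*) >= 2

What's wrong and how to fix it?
Bug: WHERE filters individual rows, not groups, so a group-level COUNT is invalid there

Fix: Use a subquery that GROUPs and filters with HAVING, then count its rows

Corrected query:
SELECT COUNT(*) FROM (SELECT author FROM books GROUP BY author HAVING COUNT(*) >= 2)

Result:
COUNT(*)
--------
3       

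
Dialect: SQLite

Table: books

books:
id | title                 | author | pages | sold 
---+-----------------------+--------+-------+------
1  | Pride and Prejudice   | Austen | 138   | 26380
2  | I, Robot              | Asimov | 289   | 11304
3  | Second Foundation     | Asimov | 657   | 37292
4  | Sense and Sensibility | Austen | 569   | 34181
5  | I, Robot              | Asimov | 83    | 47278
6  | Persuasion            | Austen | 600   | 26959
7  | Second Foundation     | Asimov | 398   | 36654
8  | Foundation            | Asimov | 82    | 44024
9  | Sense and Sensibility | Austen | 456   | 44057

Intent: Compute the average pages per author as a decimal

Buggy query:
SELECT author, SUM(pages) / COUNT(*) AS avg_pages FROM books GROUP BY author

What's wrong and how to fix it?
Bug: Both operands are integers, so '/' performs integer division and truncates

Fix: Multiply by 1.0 (or CAST to REAL) to force floating-point division

Corrected query:
SELECT author, SUM(pages) * 1.0 / COUNT(*) AS avg_pages FROM books GROUP BY author

Result:
author | avg_pages
-------+----------
Asimov | 301.8    
Austen | 440.75   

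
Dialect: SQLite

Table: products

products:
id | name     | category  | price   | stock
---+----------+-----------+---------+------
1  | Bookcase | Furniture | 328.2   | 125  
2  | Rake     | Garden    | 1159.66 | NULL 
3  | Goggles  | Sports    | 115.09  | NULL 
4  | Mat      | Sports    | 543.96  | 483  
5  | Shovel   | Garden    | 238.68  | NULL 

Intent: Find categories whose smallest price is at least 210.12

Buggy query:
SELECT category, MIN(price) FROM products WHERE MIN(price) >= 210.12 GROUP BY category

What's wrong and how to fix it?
Bug: Aggregates like MIN are computed per group after WHERE runs

Fix: Replace WHERE with HAVING after the GROUP BY

Corrected query:
SELECT category, MIN(price) FROM products GROUP BY category HAVING MIN(price) >= 210.12

Result:
category  | MIN(price)
----------+-----------
Furniture | 328.2     
Garden    | 238.68    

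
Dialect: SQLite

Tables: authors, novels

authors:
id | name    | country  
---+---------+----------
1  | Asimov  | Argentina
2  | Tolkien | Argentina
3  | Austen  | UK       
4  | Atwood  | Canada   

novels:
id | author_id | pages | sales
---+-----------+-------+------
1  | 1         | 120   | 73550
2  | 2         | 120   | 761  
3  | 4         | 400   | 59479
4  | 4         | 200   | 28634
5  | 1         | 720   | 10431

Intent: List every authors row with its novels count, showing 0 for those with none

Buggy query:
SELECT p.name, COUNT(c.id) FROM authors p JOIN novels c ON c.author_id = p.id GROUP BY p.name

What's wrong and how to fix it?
Bug: INNER JOIN drops authors rows that have no matching novels rows

Fix: Use LEFT JOIN so parents without children still appear (COUNT(c.id) gives 0)

Corrected query:
SELECT p.name, COUNT(c.id) FROM authors p LEFT JOIN novels c ON c.author_id = p.id GROUP BY p.name

Result:
name    | COUNT(c.id)
--------+------------
Asimov  | 2          
Atwood  | 2          
Austen  | 0          
Tolkien | 1          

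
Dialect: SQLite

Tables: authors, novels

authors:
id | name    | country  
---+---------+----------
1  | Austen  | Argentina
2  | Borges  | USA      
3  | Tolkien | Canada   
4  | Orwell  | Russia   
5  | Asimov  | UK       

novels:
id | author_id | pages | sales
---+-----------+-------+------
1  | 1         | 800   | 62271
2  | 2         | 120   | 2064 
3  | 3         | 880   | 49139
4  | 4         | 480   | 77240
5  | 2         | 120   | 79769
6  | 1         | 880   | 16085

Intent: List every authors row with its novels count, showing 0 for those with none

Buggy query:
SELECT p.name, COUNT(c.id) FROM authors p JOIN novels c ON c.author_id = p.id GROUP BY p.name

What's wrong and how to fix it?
Bug: INNER JOIN drops authors rows that have no matching novels rows

Fix: Use LEFT JOIN so parents without children still appear (COUNT(c.id) gives 0)

Corrected query:
SELECT p.name, COUNT(c.id) FROM authors p LEFT JOIN novels c ON c.author_id = p.id GROUP BY p.name

Result:
name    | COUNT(c.id)
--------+------------
Asimov  | 0          
Austen  | 2          
Borges  | 2          
Orwell  | 1          
Tolkien | 1          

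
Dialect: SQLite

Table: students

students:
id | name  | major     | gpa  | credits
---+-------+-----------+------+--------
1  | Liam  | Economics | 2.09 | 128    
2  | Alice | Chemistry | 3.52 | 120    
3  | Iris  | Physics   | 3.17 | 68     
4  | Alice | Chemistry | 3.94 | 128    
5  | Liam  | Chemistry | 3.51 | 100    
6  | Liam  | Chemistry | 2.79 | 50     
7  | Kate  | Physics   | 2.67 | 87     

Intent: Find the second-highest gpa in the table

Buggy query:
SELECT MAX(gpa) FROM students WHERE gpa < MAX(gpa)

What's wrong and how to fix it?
Bug: MAX(gpa) on the right of the comparison is an aggregate-in-WHERE error

Fix: Put the inner MAX in a scalar subquery

Corrected query:
SELECT MAX(gpa) FROM students WHERE gpa < (SELECT MAX(gpa) FROM students)

Result:
MAX(gpa)
--------
3.52    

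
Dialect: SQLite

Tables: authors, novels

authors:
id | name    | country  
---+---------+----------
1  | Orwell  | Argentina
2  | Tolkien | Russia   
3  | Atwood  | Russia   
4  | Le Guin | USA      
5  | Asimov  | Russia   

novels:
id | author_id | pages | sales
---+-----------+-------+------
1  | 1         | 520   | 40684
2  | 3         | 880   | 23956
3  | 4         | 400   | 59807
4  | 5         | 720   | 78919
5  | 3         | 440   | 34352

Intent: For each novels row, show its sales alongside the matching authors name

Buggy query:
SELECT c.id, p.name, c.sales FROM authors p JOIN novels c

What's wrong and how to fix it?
Bug: JOIN with no ON clause produces a cartesian product; every novels row pairs with every authors row

Fix: Specify the join condition linking the foreign key to the parent id

Corrected query:
SELECT c.id, p.name, c.sales FROM authors p JOIN novels c ON c.author_id = p.id

Result:
id | name    | sales
---+---------+------
1  | Orwell  | 40684
2  | Atwood  | 23956
3  | Le Guin | 59807
4  | Asimov  | 78919
5  | Atwood  | 34352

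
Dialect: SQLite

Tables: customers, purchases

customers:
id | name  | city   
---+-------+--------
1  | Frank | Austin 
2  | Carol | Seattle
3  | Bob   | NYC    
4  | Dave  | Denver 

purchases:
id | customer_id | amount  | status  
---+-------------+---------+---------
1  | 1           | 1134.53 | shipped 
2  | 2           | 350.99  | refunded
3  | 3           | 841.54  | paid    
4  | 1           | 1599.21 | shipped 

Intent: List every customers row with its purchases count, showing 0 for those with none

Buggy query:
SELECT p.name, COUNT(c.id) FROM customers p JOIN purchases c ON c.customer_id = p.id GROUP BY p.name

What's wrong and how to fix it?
Bug: INNER JOIN drops customers rows that have no matching purchases rows

Fix: Use LEFT JOIN so parents without children still appear (COUNT(c.id) gives 0)

Corrected query:
SELECT p.name, COUNT(c.id) FROM customers p LEFT JOIN purchases c ON c.customer_id = p.id GROUP BY p.name

Result:
name  | COUNT(c.id)
------+------------
Bob   | 1          
Carol | 1          
Dave  | 0          
Frank | 2          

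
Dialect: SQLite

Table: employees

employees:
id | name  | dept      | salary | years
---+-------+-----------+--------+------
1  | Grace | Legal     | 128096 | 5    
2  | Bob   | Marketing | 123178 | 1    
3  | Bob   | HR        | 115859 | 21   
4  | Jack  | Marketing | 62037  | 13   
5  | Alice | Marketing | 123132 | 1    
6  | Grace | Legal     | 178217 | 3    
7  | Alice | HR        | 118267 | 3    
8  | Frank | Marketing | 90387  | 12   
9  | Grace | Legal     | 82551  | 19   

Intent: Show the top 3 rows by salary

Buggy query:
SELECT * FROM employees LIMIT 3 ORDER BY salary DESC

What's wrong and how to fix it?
Bug: LIMIT must come after ORDER BY

Fix: Swap the clauses: ORDER BY first, then LIMIT

Corrected query:
SELECT * FROM employees ORDER BY salary DESC LIMIT 3

Result:
id | name  | dept      | salary | years
---+-------+-----------+--------+------
6  | Grace | Legal     | 178217 | 3    
1  | Grace | Legal     | 128096 | 5    
2  | Bob   | Marketing | 123178 | 1    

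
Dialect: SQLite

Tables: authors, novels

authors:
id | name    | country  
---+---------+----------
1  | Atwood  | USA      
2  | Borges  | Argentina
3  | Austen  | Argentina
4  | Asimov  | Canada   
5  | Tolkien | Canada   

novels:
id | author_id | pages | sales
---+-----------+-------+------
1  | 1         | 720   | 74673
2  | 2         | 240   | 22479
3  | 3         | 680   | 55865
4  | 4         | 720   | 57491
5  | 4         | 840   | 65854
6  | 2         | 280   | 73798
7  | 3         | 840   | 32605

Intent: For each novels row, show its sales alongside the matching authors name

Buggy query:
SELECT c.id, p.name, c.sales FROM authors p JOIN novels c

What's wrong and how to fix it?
Bug: Missing join condition: each novels row is matched to all authors rows instead of just its own

Fix: Specify the join condition linking the foreign key to the parent id

Corrected query:
SELECT c.id, p.name, c.sales FROM authors p JOIN novels c ON c.author_id = p.id

Result:
id | name   | sales
---+--------+------
1  | Atwood | 74673
2  | Borges | 22479
3  | Austen | 55865
4  | Asimov | 57491
5  | Asimov | 65854
6  | Borges | 73798
7  | Austen | 32605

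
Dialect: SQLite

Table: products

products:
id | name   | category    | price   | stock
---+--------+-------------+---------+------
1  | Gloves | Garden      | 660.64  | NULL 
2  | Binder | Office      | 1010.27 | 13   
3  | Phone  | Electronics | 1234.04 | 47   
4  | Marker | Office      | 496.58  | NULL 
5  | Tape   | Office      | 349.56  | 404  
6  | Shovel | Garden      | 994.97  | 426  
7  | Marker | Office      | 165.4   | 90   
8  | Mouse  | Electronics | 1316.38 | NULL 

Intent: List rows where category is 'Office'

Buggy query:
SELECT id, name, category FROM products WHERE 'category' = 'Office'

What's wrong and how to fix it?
Bug: 'category' in single quotes is a string literal, not the column; the comparison is literal-vs-literal and never true

Fix: Reference the column as category without single quotes

Corrected query:
SELECT id, name, category FROM products WHERE category = 'Office'

Result:
id | name   | category
---+--------+---------
2  | Binder | Office  
4  | Marker | Office  
5  | Tape   | Office  
7  | Marker | Office  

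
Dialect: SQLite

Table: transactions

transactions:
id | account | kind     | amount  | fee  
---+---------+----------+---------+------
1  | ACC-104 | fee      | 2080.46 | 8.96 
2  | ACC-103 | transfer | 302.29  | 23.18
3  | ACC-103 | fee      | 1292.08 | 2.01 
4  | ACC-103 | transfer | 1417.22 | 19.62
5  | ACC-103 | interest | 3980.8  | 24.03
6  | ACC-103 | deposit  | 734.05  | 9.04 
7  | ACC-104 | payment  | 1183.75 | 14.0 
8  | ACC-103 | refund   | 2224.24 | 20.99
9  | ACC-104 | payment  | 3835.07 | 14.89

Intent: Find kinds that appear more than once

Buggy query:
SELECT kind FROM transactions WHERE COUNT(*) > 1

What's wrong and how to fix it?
Bug: WHERE can't reference COUNT(*); aggregates are computed after WHERE

Fix: Group first, then use HAVING for the count condition

Corrected query:
SELECT kind FROM transactions GROUP BY kind HAVING COUNT(*) > 1

Result:
kind    
--------
fee     
payment 
transfer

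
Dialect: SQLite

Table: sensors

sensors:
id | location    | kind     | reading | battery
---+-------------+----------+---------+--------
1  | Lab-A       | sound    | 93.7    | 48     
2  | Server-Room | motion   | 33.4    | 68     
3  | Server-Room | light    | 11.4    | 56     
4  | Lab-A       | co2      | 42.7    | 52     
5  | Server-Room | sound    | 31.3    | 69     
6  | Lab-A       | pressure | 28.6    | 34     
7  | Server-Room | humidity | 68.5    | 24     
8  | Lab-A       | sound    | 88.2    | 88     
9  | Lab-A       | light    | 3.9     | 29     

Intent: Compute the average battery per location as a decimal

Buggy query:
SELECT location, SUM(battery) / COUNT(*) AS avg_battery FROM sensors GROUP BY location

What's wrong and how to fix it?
Bug: Both operands are integers, so '/' performs integer division and truncates

Fix: Multiply by 1.0 (or CAST to REAL) to force floating-point division

Corrected query:
SELECT location, SUM(battery) * 1.0 / COUNT(*) AS avg_battery FROM sensors GROUP BY location

Result:
location    | avg_battery
------------+------------
Lab-A       | 50.2       
Server-Room | 54.25      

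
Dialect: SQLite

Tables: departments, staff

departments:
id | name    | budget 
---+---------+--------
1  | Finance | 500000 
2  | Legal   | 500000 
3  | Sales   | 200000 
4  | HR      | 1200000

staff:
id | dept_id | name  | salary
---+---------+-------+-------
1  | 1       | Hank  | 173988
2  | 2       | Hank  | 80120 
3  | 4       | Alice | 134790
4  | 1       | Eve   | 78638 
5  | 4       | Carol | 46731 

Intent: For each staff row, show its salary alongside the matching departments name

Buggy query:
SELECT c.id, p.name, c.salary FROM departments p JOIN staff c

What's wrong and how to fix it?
Bug: Missing join condition: each staff row is matched to all departments rows instead of just its own

Fix: Specify the join condition linking the foreign key to the parent id

Corrected query:
SELECT c.id, p.name, c.salary FROM departments p JOIN staff c ON c.dept_id = p.id

Result:
id | name    | salary
---+---------+-------
1  | Finance | 173988
2  | Legal   | 80120 
3  | HR      | 134790
4  | Finance | 78638 
5  | HR      | 46731 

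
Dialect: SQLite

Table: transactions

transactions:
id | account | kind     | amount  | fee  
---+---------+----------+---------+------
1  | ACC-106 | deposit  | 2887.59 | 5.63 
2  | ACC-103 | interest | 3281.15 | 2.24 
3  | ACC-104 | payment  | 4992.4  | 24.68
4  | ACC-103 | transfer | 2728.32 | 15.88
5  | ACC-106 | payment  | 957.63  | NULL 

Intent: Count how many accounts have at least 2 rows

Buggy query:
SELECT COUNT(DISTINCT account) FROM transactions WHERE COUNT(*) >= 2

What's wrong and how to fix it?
Bug: COUNT(*) cannot appear in WHERE; the per-group count doesn't exist yet

Fix: Use a subquery that GROUPs and filters with HAVING, then count its rows

Corrected query:
SELECT COUNT(*) FROM (SELECT account FROM transactions GROUP BY account HAVING COUNT(*) >= 2)

Result:
COUNT(*)
--------
2       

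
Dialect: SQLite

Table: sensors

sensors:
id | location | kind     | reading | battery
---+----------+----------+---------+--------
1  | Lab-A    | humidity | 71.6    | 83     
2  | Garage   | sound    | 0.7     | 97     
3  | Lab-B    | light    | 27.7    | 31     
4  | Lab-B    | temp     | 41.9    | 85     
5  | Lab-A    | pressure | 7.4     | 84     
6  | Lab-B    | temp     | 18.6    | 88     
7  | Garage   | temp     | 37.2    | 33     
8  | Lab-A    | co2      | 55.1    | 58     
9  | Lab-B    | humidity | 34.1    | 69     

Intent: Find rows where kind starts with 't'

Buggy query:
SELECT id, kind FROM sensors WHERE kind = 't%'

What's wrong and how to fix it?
Bug: Wildcards only work with LIKE; '=' treats '%' as a literal character

Fix: Replace '=' with LIKE so 't%' is treated as a pattern

Corrected query:
SELECT id, kind FROM sensors WHERE kind LIKE 't%'

Result:
id | kind
---+-----
4  | temp
6  | temp
7  | temp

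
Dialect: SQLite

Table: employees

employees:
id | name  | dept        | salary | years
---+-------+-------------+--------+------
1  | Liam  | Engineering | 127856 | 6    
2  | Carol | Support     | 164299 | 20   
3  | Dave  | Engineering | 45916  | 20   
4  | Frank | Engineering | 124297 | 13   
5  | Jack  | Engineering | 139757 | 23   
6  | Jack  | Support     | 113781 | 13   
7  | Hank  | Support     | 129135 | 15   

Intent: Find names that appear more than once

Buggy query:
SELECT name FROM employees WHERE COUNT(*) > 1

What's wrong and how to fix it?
Bug: WHERE can't reference COUNT(*); aggregates are computed after WHERE

Fix: Group first, then use HAVING for the count condition

Corrected query:
SELECT name FROM employees GROUP BY name HAVING COUNT(*) > 1

Result:
name
----
Jack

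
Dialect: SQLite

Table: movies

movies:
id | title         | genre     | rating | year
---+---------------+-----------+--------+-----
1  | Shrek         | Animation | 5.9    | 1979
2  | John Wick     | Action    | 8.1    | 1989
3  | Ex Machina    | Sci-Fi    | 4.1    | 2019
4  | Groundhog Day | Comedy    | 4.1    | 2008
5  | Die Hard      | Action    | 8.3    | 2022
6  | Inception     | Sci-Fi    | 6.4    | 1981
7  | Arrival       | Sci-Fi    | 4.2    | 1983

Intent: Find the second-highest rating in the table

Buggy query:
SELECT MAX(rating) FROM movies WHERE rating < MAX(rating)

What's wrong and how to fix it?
Bug: MAX(rating) on the right of the comparison is an aggregate-in-WHERE error

Fix: Put the inner MAX in a scalar subquery

Corrected query:
SELECT MAX(rating) FROM movies WHERE rating < (SELECT MAX(rating) FROM movies)

Result:
MAX(rating)
-----------
8.1        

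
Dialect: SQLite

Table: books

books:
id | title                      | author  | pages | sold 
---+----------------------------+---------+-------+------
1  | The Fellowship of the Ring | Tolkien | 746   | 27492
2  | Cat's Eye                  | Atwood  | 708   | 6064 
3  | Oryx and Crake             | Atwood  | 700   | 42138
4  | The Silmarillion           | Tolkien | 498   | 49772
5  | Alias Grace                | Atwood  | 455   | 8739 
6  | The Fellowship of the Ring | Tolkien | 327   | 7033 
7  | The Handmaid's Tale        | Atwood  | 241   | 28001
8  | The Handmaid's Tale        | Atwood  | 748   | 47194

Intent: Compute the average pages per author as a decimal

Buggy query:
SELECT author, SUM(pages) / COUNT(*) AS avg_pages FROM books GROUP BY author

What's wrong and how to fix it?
Bug: SUM(pages) and COUNT(*) are both integers; the division truncates the fractional part

Fix: Multiply by 1.0 (or CAST to REAL) to force floating-point division

Corrected query:
SELECT author, SUM(pages) * 1.0 / COUNT(*) AS avg_pages FROM books GROUP BY author

Result:
author  | avg_pages 
--------+-----------
Atwood  | 570.4     
Tolkien | 523.666667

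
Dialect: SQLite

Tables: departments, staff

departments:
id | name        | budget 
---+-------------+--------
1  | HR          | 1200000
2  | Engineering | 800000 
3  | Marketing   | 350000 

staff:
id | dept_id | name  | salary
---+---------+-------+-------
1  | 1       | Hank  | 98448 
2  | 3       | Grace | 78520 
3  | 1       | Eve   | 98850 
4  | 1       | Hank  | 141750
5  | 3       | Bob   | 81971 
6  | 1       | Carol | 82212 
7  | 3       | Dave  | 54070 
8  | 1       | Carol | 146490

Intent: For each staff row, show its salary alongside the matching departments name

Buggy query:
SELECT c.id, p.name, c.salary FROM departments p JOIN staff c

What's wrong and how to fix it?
Bug: Missing join condition: each staff row is matched to all departments rows instead of just its own

Fix: Specify the join condition linking the foreign key to the parent id

Corrected query:
SELECT c.id, p.name, c.salary FROM departments p JOIN staff c ON c.dept_id = p.id

Result:
id | name      | salary
---+-----------+-------
1  | HR        | 98448 
2  | Marketing | 78520 
3  | HR        | 98850 
4  | HR        | 141750
5  | Marketing | 81971 
6  | HR        | 82212 
7  | Marketing | 54070 
8  | HR        | 146490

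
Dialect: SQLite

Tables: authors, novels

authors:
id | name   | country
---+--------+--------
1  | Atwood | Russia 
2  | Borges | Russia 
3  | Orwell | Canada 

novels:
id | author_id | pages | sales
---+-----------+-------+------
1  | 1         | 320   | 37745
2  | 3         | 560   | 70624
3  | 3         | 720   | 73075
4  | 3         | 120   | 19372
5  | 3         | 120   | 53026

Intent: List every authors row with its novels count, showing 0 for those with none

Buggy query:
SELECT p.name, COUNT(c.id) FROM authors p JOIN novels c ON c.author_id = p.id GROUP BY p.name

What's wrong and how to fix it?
Bug: An inner join excludes parents with zero children

Fix: Switch to LEFT JOIN to retain unmatched parent rows

Corrected query:
SELECT p.name, COUNT(c.id) FROM authors p LEFT JOIN novels c ON c.author_id = p.id GROUP BY p.name

Result:
name   | COUNT(c.id)
-------+------------
Atwood | 1          
Borges | 0          
Orwell | 4          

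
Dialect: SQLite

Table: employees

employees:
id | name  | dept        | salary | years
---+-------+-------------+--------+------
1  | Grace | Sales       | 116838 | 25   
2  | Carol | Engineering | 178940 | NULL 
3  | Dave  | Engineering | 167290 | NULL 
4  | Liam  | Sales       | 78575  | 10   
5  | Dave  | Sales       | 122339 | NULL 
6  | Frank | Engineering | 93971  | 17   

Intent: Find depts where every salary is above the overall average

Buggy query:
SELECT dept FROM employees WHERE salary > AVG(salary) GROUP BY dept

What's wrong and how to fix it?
Bug: WHERE evaluates per row before aggregation, so AVG() is unavailable

Fix: Compute the overall average in a scalar subquery and compare each group's MIN against it in HAVING

Corrected query:
SELECT dept FROM employees GROUP BY dept HAVING MIN(salary) > (SELECT AVG(salary) FROM employees)

Result:
(no rows)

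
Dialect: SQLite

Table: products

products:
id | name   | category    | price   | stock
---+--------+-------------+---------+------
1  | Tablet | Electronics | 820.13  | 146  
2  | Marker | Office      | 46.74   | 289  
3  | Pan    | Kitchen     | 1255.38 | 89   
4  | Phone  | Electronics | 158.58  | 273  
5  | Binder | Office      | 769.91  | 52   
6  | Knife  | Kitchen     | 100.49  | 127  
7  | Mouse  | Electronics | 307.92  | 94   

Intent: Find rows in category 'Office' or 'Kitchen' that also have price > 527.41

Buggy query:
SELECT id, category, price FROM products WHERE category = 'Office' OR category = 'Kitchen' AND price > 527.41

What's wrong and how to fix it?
Bug: AND binds tighter than OR, so this parses as category = 'Office' OR (category = 'Kitchen' AND price > 527.41)

Fix: Group the OR with parentheses (or use IN), then AND the threshold

Corrected query:
SELECT id, category, price FROM products WHERE (category = 'Office' OR category = 'Kitchen') AND price > 527.41

Result:
id | category | price  
---+----------+--------
3  | Kitchen  | 1255.38
5  | Office   | 769.91 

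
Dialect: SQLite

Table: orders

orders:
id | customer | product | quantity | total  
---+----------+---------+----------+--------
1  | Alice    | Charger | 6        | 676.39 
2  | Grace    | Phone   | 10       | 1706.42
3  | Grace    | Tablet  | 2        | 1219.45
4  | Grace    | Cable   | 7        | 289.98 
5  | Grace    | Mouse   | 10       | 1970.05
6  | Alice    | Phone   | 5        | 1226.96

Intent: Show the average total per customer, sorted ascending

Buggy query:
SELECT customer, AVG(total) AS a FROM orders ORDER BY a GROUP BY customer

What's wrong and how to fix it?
Bug: GROUP BY must precede ORDER BY

Fix: Move ORDER BY to the end, after GROUP BY

Corrected query:
SELECT customer, AVG(total) AS a FROM orders GROUP BY customer ORDER BY a

Result:
customer | a       
---------+---------
Alice    | 951.675 
Grace    | 1296.475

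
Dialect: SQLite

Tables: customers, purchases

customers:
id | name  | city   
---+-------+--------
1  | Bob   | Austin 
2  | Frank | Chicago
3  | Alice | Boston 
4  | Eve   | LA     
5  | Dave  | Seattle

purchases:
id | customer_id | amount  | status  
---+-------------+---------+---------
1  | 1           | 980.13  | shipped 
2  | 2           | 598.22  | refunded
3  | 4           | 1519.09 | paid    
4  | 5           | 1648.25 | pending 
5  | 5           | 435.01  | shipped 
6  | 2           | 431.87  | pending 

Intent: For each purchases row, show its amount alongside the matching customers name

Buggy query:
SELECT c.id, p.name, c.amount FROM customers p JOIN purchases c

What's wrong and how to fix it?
Bug: Missing join condition: each purchases row is matched to all customers rows instead of just its own

Fix: Add ON c.customer_id = p.id to the JOIN

Corrected query:
SELECT c.id, p.name, c.amount FROM customers p JOIN purchases c ON c.customer_id = p.id

Result:
id | name  | amount 
---+-------+--------
1  | Bob   | 980.13 
2  | Frank | 598.22 
3  | Eve   | 1519.09
4  | Dave  | 1648.25
5  | Dave  | 435.01 
6  | Frank | 431.87 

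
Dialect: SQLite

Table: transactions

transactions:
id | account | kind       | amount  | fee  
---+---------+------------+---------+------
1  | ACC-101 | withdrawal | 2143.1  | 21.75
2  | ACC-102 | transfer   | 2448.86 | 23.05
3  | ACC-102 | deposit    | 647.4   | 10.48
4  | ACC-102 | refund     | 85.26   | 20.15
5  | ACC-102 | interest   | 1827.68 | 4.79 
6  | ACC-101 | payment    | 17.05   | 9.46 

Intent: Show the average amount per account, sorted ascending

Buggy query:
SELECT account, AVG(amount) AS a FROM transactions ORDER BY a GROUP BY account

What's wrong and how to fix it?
Bug: GROUP BY must precede ORDER BY

Fix: Move ORDER BY to the end, after GROUP BY

Corrected query:
SELECT account, AVG(amount) AS a FROM transactions GROUP BY account ORDER BY a

Result:
account | a       
--------+---------
ACC-101 | 1080.075
ACC-102 | 1252.3  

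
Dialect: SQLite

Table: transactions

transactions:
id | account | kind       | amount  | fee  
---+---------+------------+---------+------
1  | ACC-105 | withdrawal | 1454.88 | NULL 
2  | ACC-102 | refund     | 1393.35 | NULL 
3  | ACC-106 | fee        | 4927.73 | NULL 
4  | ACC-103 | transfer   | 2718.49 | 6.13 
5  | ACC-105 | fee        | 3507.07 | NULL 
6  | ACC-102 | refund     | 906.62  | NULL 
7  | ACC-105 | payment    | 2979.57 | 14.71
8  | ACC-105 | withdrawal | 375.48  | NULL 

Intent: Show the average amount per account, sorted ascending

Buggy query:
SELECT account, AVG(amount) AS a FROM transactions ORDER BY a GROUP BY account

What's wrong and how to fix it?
Bug: GROUP BY must precede ORDER BY

Fix: Reorder: SELECT … FROM … GROUP BY … ORDER BY …

Corrected query:
SELECT account, AVG(amount) AS a FROM transactions GROUP BY account ORDER BY a

Result:
account | a       
--------+---------
ACC-102 | 1149.985
ACC-105 | 2079.25 
ACC-103 | 2718.49 
ACC-106 | 4927.73 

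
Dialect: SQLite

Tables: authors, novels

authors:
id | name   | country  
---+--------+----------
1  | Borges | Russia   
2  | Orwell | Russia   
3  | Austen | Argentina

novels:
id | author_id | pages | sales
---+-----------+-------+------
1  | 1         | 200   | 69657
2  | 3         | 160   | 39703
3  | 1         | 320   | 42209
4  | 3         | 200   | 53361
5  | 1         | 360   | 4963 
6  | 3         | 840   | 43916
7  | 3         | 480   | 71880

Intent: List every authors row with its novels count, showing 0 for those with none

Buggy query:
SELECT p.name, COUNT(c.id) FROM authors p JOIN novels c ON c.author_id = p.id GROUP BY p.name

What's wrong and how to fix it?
Bug: An inner join excludes parents with zero children

Fix: Use LEFT JOIN so parents without children still appear (COUNT(c.id) gives 0)

Corrected query:
SELECT p.name, COUNT(c.id) FROM authors p LEFT JOIN novels c ON c.author_id = p.id GROUP BY p.name

Result:
name   | COUNT(c.id)
-------+------------
Austen | 4          
Borges | 3          
Orwell | 0          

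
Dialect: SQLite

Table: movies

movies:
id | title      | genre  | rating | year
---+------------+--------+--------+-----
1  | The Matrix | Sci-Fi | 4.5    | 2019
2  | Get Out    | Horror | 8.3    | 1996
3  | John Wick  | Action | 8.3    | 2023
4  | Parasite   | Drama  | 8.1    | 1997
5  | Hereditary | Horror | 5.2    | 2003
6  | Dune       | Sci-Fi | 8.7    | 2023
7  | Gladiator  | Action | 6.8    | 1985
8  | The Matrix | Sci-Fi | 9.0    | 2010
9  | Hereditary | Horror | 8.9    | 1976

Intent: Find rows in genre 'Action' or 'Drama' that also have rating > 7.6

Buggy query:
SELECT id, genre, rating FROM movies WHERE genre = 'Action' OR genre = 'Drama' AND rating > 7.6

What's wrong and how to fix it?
Bug: AND binds tighter than OR, so this parses as genre = 'Action' OR (genre = 'Drama' AND rating > 7.6)

Fix: Add parentheses around the OR so the AND applies to both alternatives

Corrected query:
SELECT id, genre, rating FROM movies WHERE (genre = 'Action' OR genre = 'Drama') AND rating > 7.6

Result:
id | genre  | rating
---+--------+-------
3  | Action | 8.3   
4  | Drama  | 8.1   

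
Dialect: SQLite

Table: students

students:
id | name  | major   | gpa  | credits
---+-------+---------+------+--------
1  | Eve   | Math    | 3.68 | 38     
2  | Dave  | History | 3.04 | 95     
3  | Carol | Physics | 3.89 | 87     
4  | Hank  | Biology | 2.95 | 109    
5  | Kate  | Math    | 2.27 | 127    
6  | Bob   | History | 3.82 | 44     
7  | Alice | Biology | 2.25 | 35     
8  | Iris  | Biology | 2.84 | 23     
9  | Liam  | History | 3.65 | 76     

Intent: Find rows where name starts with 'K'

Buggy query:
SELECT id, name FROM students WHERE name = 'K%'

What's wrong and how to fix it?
Bug: Wildcards only work with LIKE; '=' treats '%' as a literal character

Fix: Use LIKE for wildcard pattern matching

Corrected query:
SELECT id, name FROM students WHERE name LIKE 'K%'

Result:
id | name
---+-----
5  | Kate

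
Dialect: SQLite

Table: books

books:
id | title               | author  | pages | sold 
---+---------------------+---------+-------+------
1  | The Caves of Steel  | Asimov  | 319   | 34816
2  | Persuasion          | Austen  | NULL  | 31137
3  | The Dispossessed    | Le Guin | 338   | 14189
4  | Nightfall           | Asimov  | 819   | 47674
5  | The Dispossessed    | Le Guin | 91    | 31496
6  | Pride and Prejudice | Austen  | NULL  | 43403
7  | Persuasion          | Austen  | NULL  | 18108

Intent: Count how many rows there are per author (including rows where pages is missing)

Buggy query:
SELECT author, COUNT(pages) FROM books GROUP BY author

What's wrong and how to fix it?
Bug: COUNT(column) counts non-NULL values only; rows with NULL pages aren't counted

Fix: Replace COUNT(pages) with COUNT(*)

Corrected query:
SELECT author, COUNT(*) FROM books GROUP BY author

Result:
author  | COUNT(*)
--------+---------
Asimov  | 2       
Austen  | 3       
Le Guin | 2       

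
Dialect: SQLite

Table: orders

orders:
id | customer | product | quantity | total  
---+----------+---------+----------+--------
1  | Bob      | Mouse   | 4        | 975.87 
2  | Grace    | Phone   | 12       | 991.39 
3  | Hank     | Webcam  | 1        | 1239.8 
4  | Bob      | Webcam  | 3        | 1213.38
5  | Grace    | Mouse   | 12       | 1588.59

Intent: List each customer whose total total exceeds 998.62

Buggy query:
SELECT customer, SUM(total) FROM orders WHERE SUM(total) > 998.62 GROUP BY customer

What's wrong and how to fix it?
Bug: WHERE runs before GROUP BY, so aggregates aren't available there

Fix: Move the aggregate condition to a HAVING clause

Corrected query:
SELECT customer, SUM(total) FROM orders GROUP BY customer HAVING SUM(total) > 998.62

Result:
customer | SUM(total)
---------+-----------
Bob      | 2189.25   
Grace    | 2579.98   
Hank     | 1239.8    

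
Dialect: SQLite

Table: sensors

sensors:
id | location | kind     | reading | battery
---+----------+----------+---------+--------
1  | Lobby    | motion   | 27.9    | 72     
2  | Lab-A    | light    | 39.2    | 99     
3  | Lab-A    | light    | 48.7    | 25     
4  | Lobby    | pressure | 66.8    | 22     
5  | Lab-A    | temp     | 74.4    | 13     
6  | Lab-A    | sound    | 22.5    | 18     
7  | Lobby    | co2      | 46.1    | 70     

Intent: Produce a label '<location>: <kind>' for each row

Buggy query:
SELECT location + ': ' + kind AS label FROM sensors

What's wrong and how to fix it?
Bug: '+' is numeric addition; on text columns SQLite converts them to 0 instead of concatenating

Fix: Use the || operator for string concatenation

Corrected query:
SELECT location || ': ' || kind AS label FROM sensors

Result:
label          
---------------
Lobby: motion  
Lab-A: light   
Lab-A: light   
Lobby: pressure
Lab-A: temp    
Lab-A: sound   
Lobby: co2     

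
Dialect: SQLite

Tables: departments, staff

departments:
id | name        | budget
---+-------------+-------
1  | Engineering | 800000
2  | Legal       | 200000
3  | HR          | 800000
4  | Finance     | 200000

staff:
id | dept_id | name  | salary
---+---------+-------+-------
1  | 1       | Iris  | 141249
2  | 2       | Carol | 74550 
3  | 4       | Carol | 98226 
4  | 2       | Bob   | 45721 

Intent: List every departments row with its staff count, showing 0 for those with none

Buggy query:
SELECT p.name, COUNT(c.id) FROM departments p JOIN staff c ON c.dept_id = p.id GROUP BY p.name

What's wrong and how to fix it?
Bug: An inner join excludes parents with zero children

Fix: Switch to LEFT JOIN to retain unmatched parent rows

Corrected query:
SELECT p.name, COUNT(c.id) FROM departments p LEFT JOIN staff c ON c.dept_id = p.id GROUP BY p.name

Result:
name        | COUNT(c.id)
------------+------------
Engineering | 1          
Finance     | 1          
HR          | 0          
Legal       | 2          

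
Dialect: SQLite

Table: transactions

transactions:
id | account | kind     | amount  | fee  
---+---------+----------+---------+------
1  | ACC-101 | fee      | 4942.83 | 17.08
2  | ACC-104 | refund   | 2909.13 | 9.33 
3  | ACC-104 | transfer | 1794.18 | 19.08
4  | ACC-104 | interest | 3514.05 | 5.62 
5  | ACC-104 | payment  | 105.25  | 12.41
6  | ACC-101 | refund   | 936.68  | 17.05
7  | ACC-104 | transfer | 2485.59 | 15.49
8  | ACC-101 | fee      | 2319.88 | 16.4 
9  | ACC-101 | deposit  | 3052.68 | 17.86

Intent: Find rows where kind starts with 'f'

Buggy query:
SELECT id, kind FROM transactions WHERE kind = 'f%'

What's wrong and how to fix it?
Bug: Wildcards only work with LIKE; '=' treats '%' as a literal character

Fix: Use LIKE for wildcard pattern matching

Corrected query:
SELECT id, kind FROM transactions WHERE kind LIKE 'f%'

Result:
id | kind
---+-----
1  | fee 
8  | fee 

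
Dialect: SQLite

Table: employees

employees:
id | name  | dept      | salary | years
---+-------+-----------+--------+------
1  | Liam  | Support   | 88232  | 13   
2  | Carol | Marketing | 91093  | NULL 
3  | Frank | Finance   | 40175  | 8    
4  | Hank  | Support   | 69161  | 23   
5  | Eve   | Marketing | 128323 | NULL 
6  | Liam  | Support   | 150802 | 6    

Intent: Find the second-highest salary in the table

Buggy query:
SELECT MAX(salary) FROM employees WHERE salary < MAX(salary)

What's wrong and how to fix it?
Bug: MAX(salary) on the right of the comparison is an aggregate-in-WHERE error

Fix: Compute the overall MAX in a subquery, then take MAX of rows below it

Corrected query:
SELECT MAX(salary) FROM employees WHERE salary < (SELECT MAX(salary) FROM employees)

Result:
MAX(salary)
-----------
128323     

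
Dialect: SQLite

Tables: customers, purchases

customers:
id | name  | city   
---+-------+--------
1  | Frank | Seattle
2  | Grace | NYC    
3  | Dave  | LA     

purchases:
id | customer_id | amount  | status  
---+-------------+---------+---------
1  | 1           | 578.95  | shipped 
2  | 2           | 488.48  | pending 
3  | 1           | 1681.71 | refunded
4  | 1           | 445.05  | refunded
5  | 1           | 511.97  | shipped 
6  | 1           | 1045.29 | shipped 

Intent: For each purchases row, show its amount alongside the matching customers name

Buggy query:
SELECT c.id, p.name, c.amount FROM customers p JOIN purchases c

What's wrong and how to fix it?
Bug: Missing join condition: each purchases row is matched to all customers rows instead of just its own

Fix: Add ON c.customer_id = p.id to the JOIN

Corrected query:
SELECT c.id, p.name, c.amount FROM customers p JOIN purchases c ON c.customer_id = p.id

Result:
id | name  | amount 
---+-------+--------
1  | Frank | 578.95 
2  | Grace | 488.48 
3  | Frank | 1681.71
4  | Frank | 445.05 
5  | Frank | 511.97 
6  | Frank | 1045.29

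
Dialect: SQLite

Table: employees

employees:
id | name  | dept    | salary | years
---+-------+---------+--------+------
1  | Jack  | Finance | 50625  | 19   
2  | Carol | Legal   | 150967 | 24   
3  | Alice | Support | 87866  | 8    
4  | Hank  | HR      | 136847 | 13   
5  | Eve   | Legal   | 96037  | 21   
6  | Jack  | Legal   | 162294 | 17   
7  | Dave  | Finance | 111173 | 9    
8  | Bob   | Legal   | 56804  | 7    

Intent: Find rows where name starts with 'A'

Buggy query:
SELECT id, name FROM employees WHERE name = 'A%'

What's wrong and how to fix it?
Bug: Wildcards only work with LIKE; '=' treats '%' as a literal character

Fix: Use LIKE for wildcard pattern matching

Corrected query:
SELECT id, name FROM employees WHERE name LIKE 'A%'

Result:
id | name 
---+------
3  | Alice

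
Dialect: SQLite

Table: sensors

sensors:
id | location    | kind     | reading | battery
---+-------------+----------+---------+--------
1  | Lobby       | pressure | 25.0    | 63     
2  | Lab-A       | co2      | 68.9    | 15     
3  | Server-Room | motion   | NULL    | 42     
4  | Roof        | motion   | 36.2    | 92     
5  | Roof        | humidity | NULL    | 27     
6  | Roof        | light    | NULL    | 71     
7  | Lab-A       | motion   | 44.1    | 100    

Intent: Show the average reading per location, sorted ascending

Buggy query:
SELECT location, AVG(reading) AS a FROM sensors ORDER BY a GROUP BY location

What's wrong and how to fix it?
Bug: GROUP BY must precede ORDER BY

Fix: Reorder: SELECT … FROM … GROUP BY … ORDER BY …

Corrected query:
SELECT location, AVG(reading) AS a FROM sensors GROUP BY location ORDER BY a

Result:
location    | a   
------------+-----
Server-Room | NULL
Lobby       | 25  
Roof        | 36.2
Lab-A       | 56.5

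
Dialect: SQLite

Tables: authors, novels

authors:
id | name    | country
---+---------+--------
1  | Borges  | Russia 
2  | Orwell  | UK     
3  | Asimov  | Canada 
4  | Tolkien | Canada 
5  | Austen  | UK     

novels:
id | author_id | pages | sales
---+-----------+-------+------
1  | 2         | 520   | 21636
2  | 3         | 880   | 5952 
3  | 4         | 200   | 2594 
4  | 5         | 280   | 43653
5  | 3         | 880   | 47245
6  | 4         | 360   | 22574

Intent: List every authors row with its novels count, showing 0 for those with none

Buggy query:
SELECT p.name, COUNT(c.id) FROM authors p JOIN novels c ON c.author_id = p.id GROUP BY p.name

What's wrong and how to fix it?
Bug: An inner join excludes parents with zero children

Fix: Use LEFT JOIN so parents without children still appear (COUNT(c.id) gives 0)

Corrected query:
SELECT p.name, COUNT(c.id) FROM authors p LEFT JOIN novels c ON c.author_id = p.id GROUP BY p.name

Result:
name    | COUNT(c.id)
--------+------------
Asimov  | 2          
Austen  | 1          
Borges  | 0          
Orwell  | 1          
Tolkien | 2          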